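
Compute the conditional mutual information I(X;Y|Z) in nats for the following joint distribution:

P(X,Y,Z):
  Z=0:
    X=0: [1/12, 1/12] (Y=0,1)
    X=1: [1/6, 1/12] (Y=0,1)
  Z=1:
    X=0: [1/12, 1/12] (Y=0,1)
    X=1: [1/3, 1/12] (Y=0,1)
0.0307 nats

Conditional mutual information: I(X;Y|Z) = H(X|Z) + H(Y|Z) - H(X,Y|Z)

H(Z) = 0.6792
H(X,Z) = 1.3086 → H(X|Z) = 0.6294
H(Y,Z) = 1.3086 → H(Y|Z) = 0.6294
H(X,Y,Z) = 1.9073 → H(X,Y|Z) = 1.2281

I(X;Y|Z) = 0.6294 + 0.6294 - 1.2281 = 0.0307 nats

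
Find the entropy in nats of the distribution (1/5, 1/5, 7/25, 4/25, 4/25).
1.5866 nats

Shannon entropy is H(X) = -Σ p(x) log p(x).

For P = (1/5, 1/5, 7/25, 4/25, 4/25):
H = -1/5 × log_e(1/5) -1/5 × log_e(1/5) -7/25 × log_e(7/25) -4/25 × log_e(4/25) -4/25 × log_e(4/25)
H = 1.5866 nats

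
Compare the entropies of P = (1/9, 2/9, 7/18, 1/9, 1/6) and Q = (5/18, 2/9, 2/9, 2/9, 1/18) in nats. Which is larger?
Q

Computing entropies in nats:
H(P) = 1.4884
H(Q) = 1.5191

Distribution Q has higher entropy.

Intuition: The distribution closer to uniform (more spread out) has higher entropy.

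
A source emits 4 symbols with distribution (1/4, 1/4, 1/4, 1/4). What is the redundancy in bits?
0.0000 bits

Redundancy measures how far a source is from maximum entropy:
R = H_max - H(X)

Maximum entropy for 4 symbols: H_max = log_2(4) = 2.0000 bits
Actual entropy: H(X) = 2.0000 bits
Redundancy: R = 2.0000 - 2.0000 = 0.0000 bits

This redundancy represents potential for compression: the source could be compressed by 0.0000 bits per symbol.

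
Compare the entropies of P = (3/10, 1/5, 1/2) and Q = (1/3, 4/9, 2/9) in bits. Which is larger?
Q

Computing entropies in bits:
H(P) = 1.4855
H(Q) = 1.5305

Distribution Q has higher entropy.

Intuition: The distribution closer to uniform (more spread out) has higher entropy.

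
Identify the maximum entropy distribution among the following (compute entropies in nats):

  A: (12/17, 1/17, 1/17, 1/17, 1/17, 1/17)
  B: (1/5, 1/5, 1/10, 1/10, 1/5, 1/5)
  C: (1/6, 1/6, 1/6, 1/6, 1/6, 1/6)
C

For a discrete distribution over n outcomes, entropy is maximized by the uniform distribution.

Computing entropies:
H(A) = 1.0792 nats
H(B) = 1.7481 nats
H(C) = 1.7918 nats

The uniform distribution (where all probabilities equal 1/6) achieves the maximum entropy of log_e(6) = 1.7918 nats.

Distribution C has the highest entropy.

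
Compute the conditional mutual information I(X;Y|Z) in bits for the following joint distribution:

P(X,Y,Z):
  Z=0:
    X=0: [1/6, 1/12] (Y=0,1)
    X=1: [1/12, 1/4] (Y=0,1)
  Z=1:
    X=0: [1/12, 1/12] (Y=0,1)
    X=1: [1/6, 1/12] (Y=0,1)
0.0830 bits

Conditional mutual information: I(X;Y|Z) = H(X|Z) + H(Y|Z) - H(X,Y|Z)

H(Z) = 0.9799
H(X,Z) = 1.9591 → H(X|Z) = 0.9793
H(Y,Z) = 1.9591 → H(Y|Z) = 0.9793
H(X,Y,Z) = 2.8554 → H(X,Y|Z) = 1.8755

I(X;Y|Z) = 0.9793 + 0.9793 - 1.8755 = 0.0830 bits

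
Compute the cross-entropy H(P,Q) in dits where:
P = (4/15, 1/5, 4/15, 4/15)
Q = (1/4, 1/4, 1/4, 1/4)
0.6021 dits

Cross-entropy: H(P,Q) = -Σ p(x) log q(x)

Alternatively: H(P,Q) = H(P) + D_KL(P||Q)
H(P) = 0.5990 dits
D_KL(P||Q) = 0.0030 dits

H(P,Q) = 0.5990 + 0.0030 = 0.6021 dits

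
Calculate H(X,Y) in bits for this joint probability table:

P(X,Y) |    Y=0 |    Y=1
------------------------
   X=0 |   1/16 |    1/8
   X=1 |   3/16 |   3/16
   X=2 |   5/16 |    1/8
2.4300 bits

Joint entropy is H(X,Y) = -Σ_{x,y} p(x,y) log p(x,y).

Summing over all non-zero entries:
H(X,Y) = -[1/16·log_2(1/16) + 1/8·log_2(1/8) + 3/16·log_2(3/16) + 3/16·log_2(3/16) + 5/16·log_2(5/16) + 1/8·log_2(1/8)]
H(X,Y) = 2.4300 bits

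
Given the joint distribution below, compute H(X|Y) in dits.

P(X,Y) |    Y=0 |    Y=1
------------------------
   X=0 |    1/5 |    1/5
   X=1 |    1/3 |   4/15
0.2916 dits

Using the chain rule: H(X|Y) = H(X,Y) - H(Y)

First, compute H(X,Y) = 0.5917 dits

Marginal P(Y) = (8/15, 7/15)
H(Y) = 0.3001 dits

H(X|Y) = H(X,Y) - H(Y) = 0.5917 - 0.3001 = 0.2916 dits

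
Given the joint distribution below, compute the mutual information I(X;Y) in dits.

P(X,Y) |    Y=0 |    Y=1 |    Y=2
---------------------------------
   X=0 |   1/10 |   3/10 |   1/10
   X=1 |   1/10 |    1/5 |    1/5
0.0118 dits

Mutual information: I(X;Y) = H(X) + H(Y) - H(X,Y)

Marginals:
P(X) = (1/2, 1/2), H(X) = 0.3010 dits
P(Y) = (1/5, 1/2, 3/10), H(Y) = 0.4472 dits

Joint entropy: H(X,Y) = 0.7365 dits

I(X;Y) = 0.3010 + 0.4472 - 0.7365 = 0.0118 dits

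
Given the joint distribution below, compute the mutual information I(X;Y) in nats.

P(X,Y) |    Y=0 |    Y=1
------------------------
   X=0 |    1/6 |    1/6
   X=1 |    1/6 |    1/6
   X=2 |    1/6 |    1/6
0.0000 nats

Mutual information: I(X;Y) = H(X) + H(Y) - H(X,Y)

Marginals:
P(X) = (1/3, 1/3, 1/3), H(X) = 1.0986 nats
P(Y) = (1/2, 1/2), H(Y) = 0.6931 nats

Joint entropy: H(X,Y) = 1.7918 nats

I(X;Y) = 1.0986 + 0.6931 - 1.7918 = 0.0000 nats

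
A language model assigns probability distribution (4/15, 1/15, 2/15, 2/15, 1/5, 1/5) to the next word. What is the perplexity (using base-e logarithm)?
5.5516

Perplexity is e^H (or exp(H) for natural log).

First, H = -Σ p log p = 1.7141 nats
Perplexity = e^1.7141 = 5.5516

Interpretation: The model's uncertainty is equivalent to choosing uniformly among 5.6 options.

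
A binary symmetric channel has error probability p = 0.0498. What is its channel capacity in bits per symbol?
0.7145 bits

For a binary symmetric channel (BSC) with error probability p:
Capacity C = 1 - H(p) bits per symbol

where H(p) = -p log₂(p) - (1-p) log₂(1-p) is the binary entropy function.

H(0.0498) = 0.2855 bits
C = 1 - 0.2855 = 0.7145 bits per symbol

This means we can reliably transmit up to 0.7145 bits of information per channel use.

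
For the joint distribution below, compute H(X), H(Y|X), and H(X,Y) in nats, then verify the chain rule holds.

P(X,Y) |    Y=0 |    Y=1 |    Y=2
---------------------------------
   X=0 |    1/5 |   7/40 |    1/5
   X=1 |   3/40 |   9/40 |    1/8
H(X,Y) = 1.7386, H(X) = 0.6819, H(Y|X) = 1.0568 (all in nats)

Chain rule: H(X,Y) = H(X) + H(Y|X)

Left side — joint entropy directly:
H(X,Y) = -Σ p(x,y) log p(x,y) = 1.7386 nats

Right side — compute H(Y|X) from the conditional distributions:
P(X) = (23/40, 17/40), so H(X) = 0.6819 nats
H(Y|X) = Σ_x P(X=x) · H(Y|X=x):
  P(Y|X=0) = (8/23, 7/23, 8/23), H(Y|X=0) = 1.0967, weight P(X=0) = 23/40
  P(Y|X=1) = (3/17, 9/17, 5/17), H(Y|X=1) = 1.0027, weight P(X=1) = 17/40
H(Y|X) = 1.0568 nats

H(X) + H(Y|X) = 0.6819 + 1.0568 = 1.7386 nats

Both sides equal 1.7386 nats. ✓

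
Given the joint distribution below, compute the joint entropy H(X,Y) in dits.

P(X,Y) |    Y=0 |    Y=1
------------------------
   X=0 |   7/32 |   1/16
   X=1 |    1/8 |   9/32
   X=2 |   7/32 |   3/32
0.7282 dits

Joint entropy is H(X,Y) = -Σ_{x,y} p(x,y) log p(x,y).

Summing over all non-zero entries:
H(X,Y) = -[7/32·log_10(7/32) + 1/16·log_10(1/16) + 1/8·log_10(1/8) + 9/32·log_10(9/32) + 7/32·log_10(7/32) + 3/32·log_10(3/32)]
H(X,Y) = 0.7282 dits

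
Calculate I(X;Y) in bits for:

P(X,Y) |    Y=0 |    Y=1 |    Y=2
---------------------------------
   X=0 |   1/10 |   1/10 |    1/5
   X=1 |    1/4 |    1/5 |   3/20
0.0485 bits

Mutual information: I(X;Y) = H(X) + H(Y) - H(X,Y)

Marginals:
P(X) = (2/5, 3/5), H(X) = 0.9710 bits
P(Y) = (7/20, 3/10, 7/20), H(Y) = 1.5813 bits

Joint entropy: H(X,Y) = 2.5037 bits

I(X;Y) = 0.9710 + 1.5813 - 2.5037 = 0.0485 bits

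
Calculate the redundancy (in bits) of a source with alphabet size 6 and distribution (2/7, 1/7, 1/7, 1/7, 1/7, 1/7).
0.0633 bits

Redundancy measures how far a source is from maximum entropy:
R = H_max - H(X)

Maximum entropy for 6 symbols: H_max = log_2(6) = 2.5850 bits
Actual entropy: H(X) = 2.5216 bits
Redundancy: R = 2.5850 - 2.5216 = 0.0633 bits

This redundancy represents potential for compression: the source could be compressed by 0.0633 bits per symbol.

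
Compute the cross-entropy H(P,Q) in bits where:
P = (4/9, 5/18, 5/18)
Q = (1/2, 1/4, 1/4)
1.5556 bits

Cross-entropy: H(P,Q) = -Σ p(x) log q(x)

Alternatively: H(P,Q) = H(P) + D_KL(P||Q)
H(P) = 1.5466 bits
D_KL(P||Q) = 0.0089 bits

H(P,Q) = 1.5466 + 0.0089 = 1.5556 bits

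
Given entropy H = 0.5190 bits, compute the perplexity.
1.4330

Perplexity is 2^H (or exp(H) for natural log).

H = 0.5190 bits
Perplexity = 2^0.5190 = 1.4330

Interpretation: The model's uncertainty is equivalent to choosing uniformly among 1.4 options.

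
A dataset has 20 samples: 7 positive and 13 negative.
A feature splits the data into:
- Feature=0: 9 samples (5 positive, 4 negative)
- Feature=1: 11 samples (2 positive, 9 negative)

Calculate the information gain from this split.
0.1119 bits

Information Gain = H(Y) - H(Y|Feature)

Before split:
P(positive) = 7/20 = 0.3500
H(Y) = 0.9341 bits

After split:
Feature=0: H = 0.9911 bits (weight = 9/20)
Feature=1: H = 0.6840 bits (weight = 11/20)
H(Y|Feature) = (9/20)×0.9911 + (11/20)×0.6840 = 0.8222 bits

Information Gain = 0.9341 - 0.8222 = 0.1119 bits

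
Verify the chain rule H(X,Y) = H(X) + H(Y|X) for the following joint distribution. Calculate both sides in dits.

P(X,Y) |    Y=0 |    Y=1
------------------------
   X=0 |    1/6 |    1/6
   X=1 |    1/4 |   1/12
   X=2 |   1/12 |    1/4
H(X,Y) = 0.7403, H(X) = 0.4771, H(Y|X) = 0.2632 (all in dits)

Chain rule: H(X,Y) = H(X) + H(Y|X)

Left side — joint entropy directly:
H(X,Y) = -Σ p(x,y) log p(x,y) = 0.7403 dits

Right side — compute H(Y|X) from the conditional distributions:
P(X) = (1/3, 1/3, 1/3), so H(X) = 0.4771 dits
H(Y|X) = Σ_x P(X=x) · H(Y|X=x):
  P(Y|X=0) = (1/2, 1/2), H(Y|X=0) = 0.3010, weight P(X=0) = 1/3
  P(Y|X=1) = (3/4, 1/4), H(Y|X=1) = 0.2442, weight P(X=1) = 1/3
  P(Y|X=2) = (1/4, 3/4), H(Y|X=2) = 0.2442, weight P(X=2) = 1/3
H(Y|X) = 0.2632 dits

H(X) + H(Y|X) = 0.4771 + 0.2632 = 0.7403 dits

Both sides equal 0.7403 dits. ✓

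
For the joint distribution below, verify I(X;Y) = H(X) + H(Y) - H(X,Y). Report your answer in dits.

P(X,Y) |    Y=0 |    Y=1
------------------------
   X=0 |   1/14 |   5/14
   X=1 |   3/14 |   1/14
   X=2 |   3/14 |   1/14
I(X;Y) = 0.0776 dits

Mutual information has multiple equivalent forms:
- I(X;Y) = H(X) - H(X|Y)
- I(X;Y) = H(Y) - H(Y|X)
- I(X;Y) = H(X) + H(Y) - H(X,Y)

Computing all quantities:
H(X) = 0.4686, H(Y) = 0.3010, H(X,Y) = 0.6920
H(X|Y) = 0.3910, H(Y|X) = 0.2234

Verification:
H(X) - H(X|Y) = 0.4686 - 0.3910 = 0.0776
H(Y) - H(Y|X) = 0.3010 - 0.2234 = 0.0776
H(X) + H(Y) - H(X,Y) = 0.4686 + 0.3010 - 0.6920 = 0.0776

All forms give I(X;Y) = 0.0776 dits. ✓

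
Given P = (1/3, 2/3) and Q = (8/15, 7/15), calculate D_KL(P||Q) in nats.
0.0811 nats

KL divergence: D_KL(P||Q) = Σ p(x) log(p(x)/q(x))

Computing term by term:
  x=0: 1/3 × log_e[(1/3)/(8/15)] = 1/3 × -0.4700 = -0.1567
  x=1: 2/3 × log_e[(2/3)/(7/15)] = 2/3 × 0.3567 = 0.2378

D_KL(P||Q) = 0.0811 nats

Note: KL divergence is always non-negative and equals 0 iff P = Q.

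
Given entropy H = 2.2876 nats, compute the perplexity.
9.8513

Perplexity is e^H (or exp(H) for natural log).

H = 2.2876 nats
Perplexity = e^2.2876 = 9.8513

Interpretation: The model's uncertainty is equivalent to choosing uniformly among 9.9 options.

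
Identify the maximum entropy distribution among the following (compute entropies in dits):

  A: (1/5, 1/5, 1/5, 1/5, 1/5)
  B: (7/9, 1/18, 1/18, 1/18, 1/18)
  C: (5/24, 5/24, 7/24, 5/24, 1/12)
A

For a discrete distribution over n outcomes, entropy is maximized by the uniform distribution.

Computing entropies:
H(A) = 0.6990 dits
H(B) = 0.3638 dits
H(C) = 0.6718 dits

The uniform distribution (where all probabilities equal 1/5) achieves the maximum entropy of log_10(5) = 0.6990 dits.

Distribution A has the highest entropy.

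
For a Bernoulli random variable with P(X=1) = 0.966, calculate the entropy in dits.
0.0644 dits

The binary entropy function is:
H(p) = -p log(p) - (1-p) log(1-p)

H(0.966) = -0.966 × log_10(0.966) - 0.034 × log_10(0.034)
H(0.966) = 0.0644 dits

Note: Binary entropy is maximized at p=0.5 (H=1 bit) and minimized at p=0 or p=1 (H=0).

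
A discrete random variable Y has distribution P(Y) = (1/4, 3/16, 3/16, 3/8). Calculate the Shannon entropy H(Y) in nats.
1.3421 nats

Shannon entropy is H(X) = -Σ p(x) log p(x).

For P = (1/4, 3/16, 3/16, 3/8):
H = -1/4 × log_e(1/4) -3/16 × log_e(3/16) -3/16 × log_e(3/16) -3/8 × log_e(3/8)
H = 1.3421 nats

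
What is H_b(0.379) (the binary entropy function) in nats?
0.6636 nats

The binary entropy function is:
H(p) = -p log(p) - (1-p) log(1-p)

H(0.379) = -0.379 × log_e(0.379) - 0.621 × log_e(0.621)
H(0.379) = 0.6636 nats

Note: Binary entropy is maximized at p=0.5 (H=1 bit) and minimized at p=0 or p=1 (H=0).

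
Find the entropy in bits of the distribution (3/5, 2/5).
0.9710 bits

Shannon entropy is H(X) = -Σ p(x) log p(x).

For P = (3/5, 2/5):
H = -3/5 × log_2(3/5) -2/5 × log_2(2/5)
H = 0.9710 bits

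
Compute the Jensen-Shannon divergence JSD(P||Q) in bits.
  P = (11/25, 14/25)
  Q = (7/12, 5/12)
0.0149 bits

Jensen-Shannon divergence is:
JSD(P||Q) = 0.5 × D_KL(P||M) + 0.5 × D_KL(Q||M)
where M = 0.5 × (P + Q) is the mixture distribution.

M = 0.5 × (11/25, 14/25) + 0.5 × (7/12, 5/12) = (0.511667, 0.488333)

D_KL(P||M) = 0.0148 bits
D_KL(Q||M) = 0.0149 bits

JSD(P||Q) = 0.5 × 0.0148 + 0.5 × 0.0149 = 0.0149 bits

Unlike KL divergence, JSD is symmetric and bounded: 0 ≤ JSD ≤ log(2).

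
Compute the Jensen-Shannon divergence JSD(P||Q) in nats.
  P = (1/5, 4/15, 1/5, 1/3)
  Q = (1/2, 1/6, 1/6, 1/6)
0.0539 nats

Jensen-Shannon divergence is:
JSD(P||Q) = 0.5 × D_KL(P||M) + 0.5 × D_KL(Q||M)
where M = 0.5 × (P + Q) is the mixture distribution.

M = 0.5 × (1/5, 4/15, 1/5, 1/3) + 0.5 × (1/2, 1/6, 1/6, 1/6) = (7/20, 0.216667, 0.183333, 1/4)

D_KL(P||M) = 0.0567 nats
D_KL(Q||M) = 0.0511 nats

JSD(P||Q) = 0.5 × 0.0567 + 0.5 × 0.0511 = 0.0539 nats

Unlike KL divergence, JSD is symmetric and bounded: 0 ≤ JSD ≤ log(2).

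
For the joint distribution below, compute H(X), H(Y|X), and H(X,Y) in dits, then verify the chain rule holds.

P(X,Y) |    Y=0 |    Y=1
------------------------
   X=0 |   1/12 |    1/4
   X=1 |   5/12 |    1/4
H(X,Y) = 0.5494, H(X) = 0.2764, H(Y|X) = 0.2729 (all in dits)

Chain rule: H(X,Y) = H(X) + H(Y|X)

Left side — joint entropy directly:
H(X,Y) = -Σ p(x,y) log p(x,y) = 0.5494 dits

Right side — compute H(Y|X) from the conditional distributions:
P(X) = (1/3, 2/3), so H(X) = 0.2764 dits
H(Y|X) = Σ_x P(X=x) · H(Y|X=x):
  P(Y|X=0) = (1/4, 3/4), H(Y|X=0) = 0.2442, weight P(X=0) = 1/3
  P(Y|X=1) = (5/8, 3/8), H(Y|X=1) = 0.2873, weight P(X=1) = 2/3
H(Y|X) = 0.2729 dits

H(X) + H(Y|X) = 0.2764 + 0.2729 = 0.5494 dits

Both sides equal 0.5494 dits. ✓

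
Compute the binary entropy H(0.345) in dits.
0.2798 dits

The binary entropy function is:
H(p) = -p log(p) - (1-p) log(1-p)

H(0.345) = -0.345 × log_10(0.345) - 0.655 × log_10(0.655)
H(0.345) = 0.2798 dits

Note: Binary entropy is maximized at p=0.5 (H=1 bit) and minimized at p=0 or p=1 (H=0).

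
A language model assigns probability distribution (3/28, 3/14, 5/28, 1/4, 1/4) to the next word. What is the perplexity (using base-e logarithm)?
4.8076

Perplexity is e^H (or exp(H) for natural log).

First, H = -Σ p log p = 1.5702 nats
Perplexity = e^1.5702 = 4.8076

Interpretation: The model's uncertainty is equivalent to choosing uniformly among 4.8 options.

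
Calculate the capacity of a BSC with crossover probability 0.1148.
0.4858 bits

For a binary symmetric channel (BSC) with error probability p:
Capacity C = 1 - H(p) bits per symbol

where H(p) = -p log₂(p) - (1-p) log₂(1-p) is the binary entropy function.

H(0.1148) = 0.5142 bits
C = 1 - 0.5142 = 0.4858 bits per symbol

This means we can reliably transmit up to 0.4858 bits of information per channel use.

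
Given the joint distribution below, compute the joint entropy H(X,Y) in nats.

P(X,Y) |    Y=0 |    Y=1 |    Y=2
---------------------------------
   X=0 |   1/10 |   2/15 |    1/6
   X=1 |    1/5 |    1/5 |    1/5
1.7632 nats

Joint entropy is H(X,Y) = -Σ_{x,y} p(x,y) log p(x,y).

Summing over all non-zero entries:
H(X,Y) = -[1/10·log_e(1/10) + 2/15·log_e(2/15) + 1/6·log_e(1/6) + 1/5·log_e(1/5) + 1/5·log_e(1/5) + 1/5·log_e(1/5)]
H(X,Y) = 1.7632 nats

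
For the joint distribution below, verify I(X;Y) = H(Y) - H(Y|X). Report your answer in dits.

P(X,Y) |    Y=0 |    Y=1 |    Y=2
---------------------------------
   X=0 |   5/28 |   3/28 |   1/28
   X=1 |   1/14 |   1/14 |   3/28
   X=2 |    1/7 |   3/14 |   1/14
I(X;Y) = 0.0260 dits

Mutual information has multiple equivalent forms:
- I(X;Y) = H(X) - H(X|Y)
- I(X;Y) = H(Y) - H(Y|X)
- I(X;Y) = H(X) + H(Y) - H(X,Y)

Computing all quantities:
H(X) = 0.4667, H(Y) = 0.4622, H(X,Y) = 0.9028
H(X|Y) = 0.4407, H(Y|X) = 0.4362

Verification:
H(X) - H(X|Y) = 0.4667 - 0.4407 = 0.0260
H(Y) - H(Y|X) = 0.4622 - 0.4362 = 0.0260
H(X) + H(Y) - H(X,Y) = 0.4667 + 0.4622 - 0.9028 = 0.0260

All forms give I(X;Y) = 0.0260 dits. ✓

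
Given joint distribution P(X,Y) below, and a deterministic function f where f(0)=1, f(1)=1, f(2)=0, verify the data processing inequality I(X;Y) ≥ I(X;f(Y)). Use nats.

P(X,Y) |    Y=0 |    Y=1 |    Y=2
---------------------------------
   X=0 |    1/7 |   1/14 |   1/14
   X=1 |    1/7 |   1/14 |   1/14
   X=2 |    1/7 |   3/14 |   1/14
I(X;Y) = 0.0334, I(X;f(Y)) = 0.0051, inequality holds: 0.0334 ≥ 0.0051

Data Processing Inequality: For any Markov chain X → Y → Z, we have I(X;Y) ≥ I(X;Z).

Here Z = f(Y) is a deterministic function of Y, forming X → Y → Z.

Original I(X;Y) = 0.0334 nats

After applying f:
P(X,Z) where Z=f(Y):
- P(X,Z=0) = P(X,Y=2)
- P(X,Z=1) = P(X,Y=0) + P(X,Y=1)

I(X;Z) = I(X;f(Y)) = 0.0051 nats

Verification: 0.0334 ≥ 0.0051 ✓

Information cannot be created by processing; the function f can only lose information about X.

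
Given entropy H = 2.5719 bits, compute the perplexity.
5.9459

Perplexity is 2^H (or exp(H) for natural log).

H = 2.5719 bits
Perplexity = 2^2.5719 = 5.9459

Interpretation: The model's uncertainty is equivalent to choosing uniformly among 5.9 options.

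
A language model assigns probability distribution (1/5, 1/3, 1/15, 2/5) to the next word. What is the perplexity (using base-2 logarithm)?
3.4389

Perplexity is 2^H (or exp(H) for natural log).

First, H = -Σ p log p = 1.7819 bits
Perplexity = 2^1.7819 = 3.4389

Interpretation: The model's uncertainty is equivalent to choosing uniformly among 3.4 options.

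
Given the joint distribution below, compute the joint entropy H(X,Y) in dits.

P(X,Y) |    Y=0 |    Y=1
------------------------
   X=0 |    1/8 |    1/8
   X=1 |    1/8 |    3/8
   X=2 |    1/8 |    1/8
0.7242 dits

Joint entropy is H(X,Y) = -Σ_{x,y} p(x,y) log p(x,y).

Summing over all non-zero entries:
H(X,Y) = -[1/8·log_10(1/8) + 1/8·log_10(1/8) + 1/8·log_10(1/8) + 3/8·log_10(3/8) + 1/8·log_10(1/8) + 1/8·log_10(1/8)]
H(X,Y) = 0.7242 dits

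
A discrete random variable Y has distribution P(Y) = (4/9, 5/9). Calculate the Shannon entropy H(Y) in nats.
0.6870 nats

Shannon entropy is H(X) = -Σ p(x) log p(x).

For P = (4/9, 5/9):
H = -4/9 × log_e(4/9) -5/9 × log_e(5/9)
H = 0.6870 nats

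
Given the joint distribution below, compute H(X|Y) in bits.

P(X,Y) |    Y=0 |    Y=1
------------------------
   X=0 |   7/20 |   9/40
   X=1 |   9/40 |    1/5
0.9792 bits

Using the chain rule: H(X|Y) = H(X,Y) - H(Y)

First, compute H(X,Y) = 1.9629 bits

Marginal P(Y) = (23/40, 17/40)
H(Y) = 0.9837 bits

H(X|Y) = H(X,Y) - H(Y) = 1.9629 - 0.9837 = 0.9792 bits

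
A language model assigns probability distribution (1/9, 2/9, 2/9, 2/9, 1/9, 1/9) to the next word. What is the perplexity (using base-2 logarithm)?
5.6696

Perplexity is 2^H (or exp(H) for natural log).

First, H = -Σ p log p = 2.5033 bits
Perplexity = 2^2.5033 = 5.6696

Interpretation: The model's uncertainty is equivalent to choosing uniformly among 5.7 options.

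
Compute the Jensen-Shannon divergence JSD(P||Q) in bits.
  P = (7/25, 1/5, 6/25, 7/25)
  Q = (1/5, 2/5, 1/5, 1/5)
0.0355 bits

Jensen-Shannon divergence is:
JSD(P||Q) = 0.5 × D_KL(P||M) + 0.5 × D_KL(Q||M)
where M = 0.5 × (P + Q) is the mixture distribution.

M = 0.5 × (7/25, 1/5, 6/25, 7/25) + 0.5 × (1/5, 2/5, 1/5, 1/5) = (6/25, 3/10, 0.22, 6/25)

D_KL(P||M) = 0.0377 bits
D_KL(Q||M) = 0.0333 bits

JSD(P||Q) = 0.5 × 0.0377 + 0.5 × 0.0333 = 0.0355 bits

Unlike KL divergence, JSD is symmetric and bounded: 0 ≤ JSD ≤ log(2).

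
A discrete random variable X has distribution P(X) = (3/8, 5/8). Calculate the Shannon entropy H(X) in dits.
0.2873 dits

Shannon entropy is H(X) = -Σ p(x) log p(x).

For P = (3/8, 5/8):
H = -3/8 × log_10(3/8) -5/8 × log_10(5/8)
H = 0.2873 dits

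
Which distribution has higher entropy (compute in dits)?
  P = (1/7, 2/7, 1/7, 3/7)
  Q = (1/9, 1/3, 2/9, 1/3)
Q

Computing entropies in dits:
H(P) = 0.5546
H(Q) = 0.5693

Distribution Q has higher entropy.

Intuition: The distribution closer to uniform (more spread out) has higher entropy.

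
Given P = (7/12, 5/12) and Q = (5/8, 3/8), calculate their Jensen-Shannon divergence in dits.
0.0004 dits

Jensen-Shannon divergence is:
JSD(P||Q) = 0.5 × D_KL(P||M) + 0.5 × D_KL(Q||M)
where M = 0.5 × (P + Q) is the mixture distribution.

M = 0.5 × (7/12, 5/12) + 0.5 × (5/8, 3/8) = (0.604167, 0.395833)

D_KL(P||M) = 0.0004 dits
D_KL(Q||M) = 0.0004 dits

JSD(P||Q) = 0.5 × 0.0004 + 0.5 × 0.0004 = 0.0004 dits

Unlike KL divergence, JSD is symmetric and bounded: 0 ≤ JSD ≤ log(2).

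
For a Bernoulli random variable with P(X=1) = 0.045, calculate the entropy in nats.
0.1835 nats

The binary entropy function is:
H(p) = -p log(p) - (1-p) log(1-p)

H(0.045) = -0.045 × log_e(0.045) - 0.955 × log_e(0.955)
H(0.045) = 0.1835 nats

Note: Binary entropy is maximized at p=0.5 (H=1 bit) and minimized at p=0 or p=1 (H=0).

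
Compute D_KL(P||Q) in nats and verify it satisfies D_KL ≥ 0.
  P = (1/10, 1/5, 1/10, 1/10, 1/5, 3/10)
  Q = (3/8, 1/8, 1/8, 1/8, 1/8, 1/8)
0.2738 nats

KL divergence satisfies the Gibbs inequality: D_KL(P||Q) ≥ 0 for all distributions P, Q.

D_KL(P||Q) = Σ p(x) log(p(x)/q(x))
Term by term:
  x=0: 1/10 × log_e[(1/10)/(3/8)] = -0.1322
  x=1: 1/5 × log_e[(1/5)/(1/8)] = 0.0940
  x=2: 1/10 × log_e[(1/10)/(1/8)] = -0.0223
  x=3: 1/10 × log_e[(1/10)/(1/8)] = -0.0223
  x=4: 1/5 × log_e[(1/5)/(1/8)] = 0.0940
  x=5: 3/10 × log_e[(3/10)/(1/8)] = 0.2626
D_KL(P||Q) = 0.2738 nats

D_KL(P||Q) = 0.2738 ≥ 0 ✓

This non-negativity is a fundamental property: relative entropy cannot be negative because it measures how different Q is from P.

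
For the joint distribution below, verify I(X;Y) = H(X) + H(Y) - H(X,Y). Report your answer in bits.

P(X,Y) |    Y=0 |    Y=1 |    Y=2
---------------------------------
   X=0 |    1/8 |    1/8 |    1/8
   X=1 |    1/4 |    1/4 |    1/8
I(X;Y) = 0.0157 bits

Mutual information has multiple equivalent forms:
- I(X;Y) = H(X) - H(X|Y)
- I(X;Y) = H(Y) - H(Y|X)
- I(X;Y) = H(X) + H(Y) - H(X,Y)

Computing all quantities:
H(X) = 0.9544, H(Y) = 1.5613, H(X,Y) = 2.5000
H(X|Y) = 0.9387, H(Y|X) = 1.5456

Verification:
H(X) - H(X|Y) = 0.9544 - 0.9387 = 0.0157
H(Y) - H(Y|X) = 1.5613 - 1.5456 = 0.0157
H(X) + H(Y) - H(X,Y) = 0.9544 + 1.5613 - 2.5000 = 0.0157

All forms give I(X;Y) = 0.0157 bits. ✓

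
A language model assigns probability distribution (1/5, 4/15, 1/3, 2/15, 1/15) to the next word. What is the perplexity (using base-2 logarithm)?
4.4360

Perplexity is 2^H (or exp(H) for natural log).

First, H = -Σ p log p = 2.1493 bits
Perplexity = 2^2.1493 = 4.4360

Interpretation: The model's uncertainty is equivalent to choosing uniformly among 4.4 options.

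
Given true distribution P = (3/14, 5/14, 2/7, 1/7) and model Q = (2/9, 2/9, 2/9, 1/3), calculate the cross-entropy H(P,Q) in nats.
1.4462 nats

Cross-entropy: H(P,Q) = -Σ p(x) log q(x)

Alternatively: H(P,Q) = H(P) + D_KL(P||Q)
H(P) = 1.3337 nats
D_KL(P||Q) = 0.1124 nats

H(P,Q) = 1.3337 + 0.1124 = 1.4462 nats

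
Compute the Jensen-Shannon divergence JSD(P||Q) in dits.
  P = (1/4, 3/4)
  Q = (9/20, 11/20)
0.0096 dits

Jensen-Shannon divergence is:
JSD(P||Q) = 0.5 × D_KL(P||M) + 0.5 × D_KL(Q||M)
where M = 0.5 × (P + Q) is the mixture distribution.

M = 0.5 × (1/4, 3/4) + 0.5 × (9/20, 11/20) = (7/20, 13/20)

D_KL(P||M) = 0.0101 dits
D_KL(Q||M) = 0.0092 dits

JSD(P||Q) = 0.5 × 0.0101 + 0.5 × 0.0092 = 0.0096 dits

Unlike KL divergence, JSD is symmetric and bounded: 0 ≤ JSD ≤ log(2).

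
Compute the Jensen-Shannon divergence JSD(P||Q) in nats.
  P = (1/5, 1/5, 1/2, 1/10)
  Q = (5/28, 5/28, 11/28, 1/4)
0.0204 nats

Jensen-Shannon divergence is:
JSD(P||Q) = 0.5 × D_KL(P||M) + 0.5 × D_KL(Q||M)
where M = 0.5 × (P + Q) is the mixture distribution.

M = 0.5 × (1/5, 1/5, 1/2, 1/10) + 0.5 × (5/28, 5/28, 11/28, 1/4) = (0.189286, 0.189286, 0.446429, 7/40)

D_KL(P||M) = 0.0227 nats
D_KL(Q||M) = 0.0181 nats

JSD(P||Q) = 0.5 × 0.0227 + 0.5 × 0.0181 = 0.0204 nats

Unlike KL divergence, JSD is symmetric and bounded: 0 ≤ JSD ≤ log(2).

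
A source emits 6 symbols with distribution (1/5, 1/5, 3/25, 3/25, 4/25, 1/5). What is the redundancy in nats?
0.0240 nats

Redundancy measures how far a source is from maximum entropy:
R = H_max - H(X)

Maximum entropy for 6 symbols: H_max = log_e(6) = 1.7918 nats
Actual entropy: H(X) = 1.7677 nats
Redundancy: R = 1.7918 - 1.7677 = 0.0240 nats

This redundancy represents potential for compression: the source could be compressed by 0.0240 nats per symbol.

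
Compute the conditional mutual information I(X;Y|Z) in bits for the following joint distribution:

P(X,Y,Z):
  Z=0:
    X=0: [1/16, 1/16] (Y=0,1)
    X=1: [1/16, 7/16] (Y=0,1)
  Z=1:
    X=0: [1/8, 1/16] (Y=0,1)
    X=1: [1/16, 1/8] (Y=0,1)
0.0851 bits

Conditional mutual information: I(X;Y|Z) = H(X|Z) + H(Y|Z) - H(X,Y|Z)

H(Z) = 0.9544
H(X,Z) = 1.7806 → H(X|Z) = 0.8262
H(Y,Z) = 1.7806 → H(Y|Z) = 0.8262
H(X,Y,Z) = 2.5218 → H(X,Y|Z) = 1.5673

I(X;Y|Z) = 0.8262 + 0.8262 - 1.5673 = 0.0851 bits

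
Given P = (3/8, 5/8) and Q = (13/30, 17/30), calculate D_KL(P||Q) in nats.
0.0070 nats

KL divergence: D_KL(P||Q) = Σ p(x) log(p(x)/q(x))

Computing term by term:
  x=0: 3/8 × log_e[(3/8)/(13/30)] = 3/8 × -0.1446 = -0.0542
  x=1: 5/8 × log_e[(5/8)/(17/30)] = 5/8 × 0.0980 = 0.0612

D_KL(P||Q) = 0.0070 nats

Note: KL divergence is always non-negative and equals 0 iff P = Q.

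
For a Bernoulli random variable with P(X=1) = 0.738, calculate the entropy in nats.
0.5751 nats

The binary entropy function is:
H(p) = -p log(p) - (1-p) log(1-p)

H(0.738) = -0.738 × log_e(0.738) - 0.262 × log_e(0.262)
H(0.738) = 0.5751 nats

Note: Binary entropy is maximized at p=0.5 (H=1 bit) and minimized at p=0 or p=1 (H=0).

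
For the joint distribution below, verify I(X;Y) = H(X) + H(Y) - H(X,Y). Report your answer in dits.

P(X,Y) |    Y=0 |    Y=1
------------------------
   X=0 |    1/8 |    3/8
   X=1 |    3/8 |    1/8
I(X;Y) = 0.0568 dits

Mutual information has multiple equivalent forms:
- I(X;Y) = H(X) - H(X|Y)
- I(X;Y) = H(Y) - H(Y|X)
- I(X;Y) = H(X) + H(Y) - H(X,Y)

Computing all quantities:
H(X) = 0.3010, H(Y) = 0.3010, H(X,Y) = 0.5452
H(X|Y) = 0.2442, H(Y|X) = 0.2442

Verification:
H(X) - H(X|Y) = 0.3010 - 0.2442 = 0.0568
H(Y) - H(Y|X) = 0.3010 - 0.2442 = 0.0568
H(X) + H(Y) - H(X,Y) = 0.3010 + 0.3010 - 0.5452 = 0.0568

All forms give I(X;Y) = 0.0568 dits. ✓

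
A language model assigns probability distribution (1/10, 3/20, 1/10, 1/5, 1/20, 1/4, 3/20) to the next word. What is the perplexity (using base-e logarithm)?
6.3465

Perplexity is e^H (or exp(H) for natural log).

First, H = -Σ p log p = 1.8479 nats
Perplexity = e^1.8479 = 6.3465

Interpretation: The model's uncertainty is equivalent to choosing uniformly among 6.3 options.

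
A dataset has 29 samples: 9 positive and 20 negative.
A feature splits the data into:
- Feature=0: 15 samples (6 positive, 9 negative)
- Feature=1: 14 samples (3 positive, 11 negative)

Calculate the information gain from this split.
0.0295 bits

Information Gain = H(Y) - H(Y|Feature)

Before split:
P(positive) = 9/29 = 0.3103
H(Y) = 0.8936 bits

After split:
Feature=0: H = 0.9710 bits (weight = 15/29)
Feature=1: H = 0.7496 bits (weight = 14/29)
H(Y|Feature) = (15/29)×0.9710 + (14/29)×0.7496 = 0.8641 bits

Information Gain = 0.8936 - 0.8641 = 0.0295 bits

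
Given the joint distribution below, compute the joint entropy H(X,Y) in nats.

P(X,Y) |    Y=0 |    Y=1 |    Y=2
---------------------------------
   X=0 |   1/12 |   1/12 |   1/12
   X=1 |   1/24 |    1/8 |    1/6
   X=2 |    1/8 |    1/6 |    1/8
2.1307 nats

Joint entropy is H(X,Y) = -Σ_{x,y} p(x,y) log p(x,y).

Summing over all non-zero entries:
H(X,Y) = -[1/12·log_e(1/12) + 1/12·log_e(1/12) + 1/12·log_e(1/12) + 1/24·log_e(1/24) + 1/8·log_e(1/8) + 1/6·log_e(1/6) + 1/8·log_e(1/8) + 1/6·log_e(1/6) + 1/8·log_e(1/8)]
H(X,Y) = 2.1307 nats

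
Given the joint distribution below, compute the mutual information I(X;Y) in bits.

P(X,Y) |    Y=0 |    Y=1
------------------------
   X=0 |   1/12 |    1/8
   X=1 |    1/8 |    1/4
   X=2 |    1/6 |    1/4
0.0032 bits

Mutual information: I(X;Y) = H(X) + H(Y) - H(X,Y)

Marginals:
P(X) = (5/24, 3/8, 5/12), H(X) = 1.5284 bits
P(Y) = (3/8, 5/8), H(Y) = 0.9544 bits

Joint entropy: H(X,Y) = 2.4796 bits

I(X;Y) = 1.5284 + 0.9544 - 2.4796 = 0.0032 bits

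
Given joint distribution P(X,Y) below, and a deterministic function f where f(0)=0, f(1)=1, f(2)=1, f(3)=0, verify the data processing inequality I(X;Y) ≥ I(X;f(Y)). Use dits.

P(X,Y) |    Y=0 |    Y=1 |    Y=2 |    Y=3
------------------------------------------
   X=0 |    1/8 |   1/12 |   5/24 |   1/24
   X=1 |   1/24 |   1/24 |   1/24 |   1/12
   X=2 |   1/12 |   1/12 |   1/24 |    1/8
I(X;Y) = 0.0403, I(X;f(Y)) = 0.0139, inequality holds: 0.0403 ≥ 0.0139

Data Processing Inequality: For any Markov chain X → Y → Z, we have I(X;Y) ≥ I(X;Z).

Here Z = f(Y) is a deterministic function of Y, forming X → Y → Z.

Original I(X;Y) = 0.0403 dits

After applying f:
P(X,Z) where Z=f(Y):
- P(X,Z=0) = P(X,Y=0) + P(X,Y=3)
- P(X,Z=1) = P(X,Y=1) + P(X,Y=2)

I(X;Z) = I(X;f(Y)) = 0.0139 dits

Verification: 0.0403 ≥ 0.0139 ✓

Information cannot be created by processing; the function f can only lose information about X.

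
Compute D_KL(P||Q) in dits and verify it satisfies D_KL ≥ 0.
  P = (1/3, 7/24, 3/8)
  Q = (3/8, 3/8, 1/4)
0.0171 dits

KL divergence satisfies the Gibbs inequality: D_KL(P||Q) ≥ 0 for all distributions P, Q.

D_KL(P||Q) = Σ p(x) log(p(x)/q(x))
Term by term:
  x=0: 1/3 × log_10[(1/3)/(3/8)] = -0.0171
  x=1: 7/24 × log_10[(7/24)/(3/8)] = -0.0318
  x=2: 3/8 × log_10[(3/8)/(1/4)] = 0.0660
D_KL(P||Q) = 0.0171 dits

D_KL(P||Q) = 0.0171 ≥ 0 ✓

This non-negativity is a fundamental property: relative entropy cannot be negative because it measures how different Q is from P.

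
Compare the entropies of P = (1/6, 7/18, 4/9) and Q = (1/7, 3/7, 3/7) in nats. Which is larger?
P

Computing entropies in nats:
H(P) = 1.0263
H(Q) = 1.0042

Distribution P has higher entropy.

Intuition: The distribution closer to uniform (more spread out) has higher entropy.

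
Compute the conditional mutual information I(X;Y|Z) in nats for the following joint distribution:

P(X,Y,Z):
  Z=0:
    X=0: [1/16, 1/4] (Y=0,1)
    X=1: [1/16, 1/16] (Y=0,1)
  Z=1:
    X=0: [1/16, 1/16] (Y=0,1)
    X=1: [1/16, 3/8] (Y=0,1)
0.0506 nats

Conditional mutual information: I(X;Y|Z) = H(X|Z) + H(Y|Z) - H(X,Y|Z)

H(Z) = 0.6853
H(X,Z) = 1.2450 → H(X|Z) = 0.5597
H(Y,Z) = 1.2450 → H(Y|Z) = 0.5597
H(X,Y,Z) = 1.7541 → H(X,Y|Z) = 1.0688

I(X;Y|Z) = 0.5597 + 0.5597 - 1.0688 = 0.0506 nats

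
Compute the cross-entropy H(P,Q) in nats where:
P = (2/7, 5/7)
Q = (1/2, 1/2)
0.6931 nats

Cross-entropy: H(P,Q) = -Σ p(x) log q(x)

Alternatively: H(P,Q) = H(P) + D_KL(P||Q)
H(P) = 0.5983 nats
D_KL(P||Q) = 0.0949 nats

H(P,Q) = 0.5983 + 0.0949 = 0.6931 nats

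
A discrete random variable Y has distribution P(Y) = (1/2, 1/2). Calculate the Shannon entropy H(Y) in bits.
1.0000 bits

Shannon entropy is H(X) = -Σ p(x) log p(x).

For P = (1/2, 1/2):
H = -1/2 × log_2(1/2) -1/2 × log_2(1/2)
H = 1.0000 bits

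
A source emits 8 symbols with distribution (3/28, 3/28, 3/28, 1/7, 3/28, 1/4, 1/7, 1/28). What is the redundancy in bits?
0.1452 bits

Redundancy measures how far a source is from maximum entropy:
R = H_max - H(X)

Maximum entropy for 8 symbols: H_max = log_2(8) = 3.0000 bits
Actual entropy: H(X) = 2.8548 bits
Redundancy: R = 3.0000 - 2.8548 = 0.1452 bits

This redundancy represents potential for compression: the source could be compressed by 0.1452 bits per symbol.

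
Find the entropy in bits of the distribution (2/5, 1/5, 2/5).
1.5219 bits

Shannon entropy is H(X) = -Σ p(x) log p(x).

For P = (2/5, 1/5, 2/5):
H = -2/5 × log_2(2/5) -1/5 × log_2(1/5) -2/5 × log_2(2/5)
H = 1.5219 bits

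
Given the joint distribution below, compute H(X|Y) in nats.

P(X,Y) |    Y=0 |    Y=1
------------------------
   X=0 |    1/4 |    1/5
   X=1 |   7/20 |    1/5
0.6848 nats

Using the chain rule: H(X|Y) = H(X,Y) - H(Y)

First, compute H(X,Y) = 1.3578 nats

Marginal P(Y) = (3/5, 2/5)
H(Y) = 0.6730 nats

H(X|Y) = H(X,Y) - H(Y) = 1.3578 - 0.6730 = 0.6848 nats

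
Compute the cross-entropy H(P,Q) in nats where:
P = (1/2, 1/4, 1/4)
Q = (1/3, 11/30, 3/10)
1.1011 nats

Cross-entropy: H(P,Q) = -Σ p(x) log q(x)

Alternatively: H(P,Q) = H(P) + D_KL(P||Q)
H(P) = 1.0397 nats
D_KL(P||Q) = 0.0614 nats

H(P,Q) = 1.0397 + 0.0614 = 1.1011 nats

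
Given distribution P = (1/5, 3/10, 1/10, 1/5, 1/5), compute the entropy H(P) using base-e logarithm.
1.5571 nats

Shannon entropy is H(X) = -Σ p(x) log p(x).

For P = (1/5, 3/10, 1/10, 1/5, 1/5):
H = -1/5 × log_e(1/5) -3/10 × log_e(3/10) -1/10 × log_e(1/10) -1/5 × log_e(1/5) -1/5 × log_e(1/5)
H = 1.5571 nats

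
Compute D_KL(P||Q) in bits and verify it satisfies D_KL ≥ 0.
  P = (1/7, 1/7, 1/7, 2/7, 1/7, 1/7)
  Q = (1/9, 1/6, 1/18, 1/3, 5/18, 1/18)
0.2087 bits

KL divergence satisfies the Gibbs inequality: D_KL(P||Q) ≥ 0 for all distributions P, Q.

D_KL(P||Q) = Σ p(x) log(p(x)/q(x))
Term by term:
  x=0: 1/7 × log_2[(1/7)/(1/9)] = 0.0518
  x=1: 1/7 × log_2[(1/7)/(1/6)] = -0.0318
  x=2: 1/7 × log_2[(1/7)/(1/18)] = 0.1947
  x=3: 2/7 × log_2[(2/7)/(1/3)] = -0.0635
  x=4: 1/7 × log_2[(1/7)/(5/18)] = -0.1371
  x=5: 1/7 × log_2[(1/7)/(1/18)] = 0.1947
D_KL(P||Q) = 0.2087 bits

D_KL(P||Q) = 0.2087 ≥ 0 ✓

This non-negativity is a fundamental property: relative entropy cannot be negative because it measures how different Q is from P.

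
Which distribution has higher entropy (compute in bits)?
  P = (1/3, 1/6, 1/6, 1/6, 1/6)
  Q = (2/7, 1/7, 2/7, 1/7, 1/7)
P

Computing entropies in bits:
H(P) = 2.2516
H(Q) = 2.2359

Distribution P has higher entropy.

Intuition: The distribution closer to uniform (more spread out) has higher entropy.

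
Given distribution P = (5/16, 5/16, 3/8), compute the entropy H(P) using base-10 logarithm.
0.4755 dits

Shannon entropy is H(X) = -Σ p(x) log p(x).

For P = (5/16, 5/16, 3/8):
H = -5/16 × log_10(5/16) -5/16 × log_10(5/16) -3/8 × log_10(3/8)
H = 0.4755 dits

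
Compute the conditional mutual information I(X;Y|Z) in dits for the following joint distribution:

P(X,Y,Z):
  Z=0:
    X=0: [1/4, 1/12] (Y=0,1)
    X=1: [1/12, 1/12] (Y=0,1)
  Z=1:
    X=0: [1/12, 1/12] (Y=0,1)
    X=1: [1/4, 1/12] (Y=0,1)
0.0133 dits

Conditional mutual information: I(X;Y|Z) = H(X|Z) + H(Y|Z) - H(X,Y|Z)

H(Z) = 0.3010
H(X,Z) = 0.5775 → H(X|Z) = 0.2764
H(Y,Z) = 0.5775 → H(Y|Z) = 0.2764
H(X,Y,Z) = 0.8406 → H(X,Y|Z) = 0.5396

I(X;Y|Z) = 0.2764 + 0.2764 - 0.5396 = 0.0133 dits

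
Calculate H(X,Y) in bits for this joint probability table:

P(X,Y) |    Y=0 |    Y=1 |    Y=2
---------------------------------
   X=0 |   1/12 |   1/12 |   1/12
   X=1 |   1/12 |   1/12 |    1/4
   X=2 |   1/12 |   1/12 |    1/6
3.0221 bits

Joint entropy is H(X,Y) = -Σ_{x,y} p(x,y) log p(x,y).

Summing over all non-zero entries:
H(X,Y) = -[1/12·log_2(1/12) + 1/12·log_2(1/12) + 1/12·log_2(1/12) + 1/12·log_2(1/12) + 1/12·log_2(1/12) + 1/4·log_2(1/4) + 1/12·log_2(1/12) + 1/12·log_2(1/12) + 1/6·log_2(1/6)]
H(X,Y) = 3.0221 bits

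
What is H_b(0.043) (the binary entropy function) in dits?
0.0770 dits

The binary entropy function is:
H(p) = -p log(p) - (1-p) log(1-p)

H(0.043) = -0.043 × log_10(0.043) - 0.957 × log_10(0.957)
H(0.043) = 0.0770 dits

Note: Binary entropy is maximized at p=0.5 (H=1 bit) and minimized at p=0 or p=1 (H=0).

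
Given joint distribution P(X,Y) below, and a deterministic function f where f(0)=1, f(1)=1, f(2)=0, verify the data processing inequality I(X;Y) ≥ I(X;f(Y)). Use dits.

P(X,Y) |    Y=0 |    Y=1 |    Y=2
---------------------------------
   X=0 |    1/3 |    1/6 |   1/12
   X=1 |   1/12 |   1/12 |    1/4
I(X;Y) = 0.0539, I(X;f(Y)) = 0.0508, inequality holds: 0.0539 ≥ 0.0508

Data Processing Inequality: For any Markov chain X → Y → Z, we have I(X;Y) ≥ I(X;Z).

Here Z = f(Y) is a deterministic function of Y, forming X → Y → Z.

Original I(X;Y) = 0.0539 dits

After applying f:
P(X,Z) where Z=f(Y):
- P(X,Z=0) = P(X,Y=2)
- P(X,Z=1) = P(X,Y=0) + P(X,Y=1)

I(X;Z) = I(X;f(Y)) = 0.0508 dits

Verification: 0.0539 ≥ 0.0508 ✓

Information cannot be created by processing; the function f can only lose information about X.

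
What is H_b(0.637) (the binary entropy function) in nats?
0.6551 nats

The binary entropy function is:
H(p) = -p log(p) - (1-p) log(1-p)

H(0.637) = -0.637 × log_e(0.637) - 0.363 × log_e(0.363)
H(0.637) = 0.6551 nats

Note: Binary entropy is maximized at p=0.5 (H=1 bit) and minimized at p=0 or p=1 (H=0).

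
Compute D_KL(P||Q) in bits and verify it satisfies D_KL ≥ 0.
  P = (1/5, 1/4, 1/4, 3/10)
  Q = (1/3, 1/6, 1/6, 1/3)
0.0995 bits

KL divergence satisfies the Gibbs inequality: D_KL(P||Q) ≥ 0 for all distributions P, Q.

D_KL(P||Q) = Σ p(x) log(p(x)/q(x))
Term by term:
  x=0: 1/5 × log_2[(1/5)/(1/3)] = -0.1474
  x=1: 1/4 × log_2[(1/4)/(1/6)] = 0.1462
  x=2: 1/4 × log_2[(1/4)/(1/6)] = 0.1462
  x=3: 3/10 × log_2[(3/10)/(1/3)] = -0.0456
D_KL(P||Q) = 0.0995 bits

D_KL(P||Q) = 0.0995 ≥ 0 ✓

This non-negativity is a fundamental property: relative entropy cannot be negative because it measures how different Q is from P.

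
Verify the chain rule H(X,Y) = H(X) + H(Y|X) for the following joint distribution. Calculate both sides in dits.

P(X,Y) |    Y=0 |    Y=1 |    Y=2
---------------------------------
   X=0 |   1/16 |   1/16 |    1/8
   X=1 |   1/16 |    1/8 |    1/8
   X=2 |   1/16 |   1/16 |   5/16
H(X,Y) = 0.8728, H(X) = 0.4654, H(Y|X) = 0.4074 (all in dits)

Chain rule: H(X,Y) = H(X) + H(Y|X)

Left side — joint entropy directly:
H(X,Y) = -Σ p(x,y) log p(x,y) = 0.8728 dits

Right side — compute H(Y|X) from the conditional distributions:
P(X) = (1/4, 5/16, 7/16), so H(X) = 0.4654 dits
H(Y|X) = Σ_x P(X=x) · H(Y|X=x):
  P(Y|X=0) = (1/4, 1/4, 1/2), H(Y|X=0) = 0.4515, weight P(X=0) = 1/4
  P(Y|X=1) = (1/5, 2/5, 2/5), H(Y|X=1) = 0.4581, weight P(X=1) = 5/16
  P(Y|X=2) = (1/7, 1/7, 5/7), H(Y|X=2) = 0.3458, weight P(X=2) = 7/16
H(Y|X) = 0.4074 dits

H(X) + H(Y|X) = 0.4654 + 0.4074 = 0.8728 dits

Both sides equal 0.8728 dits. ✓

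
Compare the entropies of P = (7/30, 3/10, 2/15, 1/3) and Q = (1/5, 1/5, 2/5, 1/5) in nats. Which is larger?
P

Computing entropies in nats:
H(P) = 1.3356
H(Q) = 1.3322

Distribution P has higher entropy.

Intuition: The distribution closer to uniform (more spread out) has higher entropy.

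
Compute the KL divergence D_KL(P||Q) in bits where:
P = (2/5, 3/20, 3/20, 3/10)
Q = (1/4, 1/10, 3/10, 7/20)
0.1423 bits

KL divergence: D_KL(P||Q) = Σ p(x) log(p(x)/q(x))

Computing term by term:
  x=0: 2/5 × log_2[(2/5)/(1/4)] = 2/5 × 0.6781 = 0.2712
  x=1: 3/20 × log_2[(3/20)/(1/10)] = 3/20 × 0.5850 = 0.0877
  x=2: 3/20 × log_2[(3/20)/(3/10)] = 3/20 × -1.0000 = -0.1500
  x=3: 3/10 × log_2[(3/10)/(7/20)] = 3/10 × -0.2224 = -0.0667

D_KL(P||Q) = 0.1423 bits

Note: KL divergence is always non-negative and equals 0 iff P = Q.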